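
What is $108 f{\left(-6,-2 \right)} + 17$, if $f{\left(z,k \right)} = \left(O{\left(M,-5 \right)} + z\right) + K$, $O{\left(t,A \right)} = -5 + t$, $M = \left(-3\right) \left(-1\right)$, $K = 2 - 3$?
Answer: $-955$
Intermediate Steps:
$K = -1$ ($K = 2 - 3 = -1$)
$M = 3$
$f{\left(z,k \right)} = -3 + z$ ($f{\left(z,k \right)} = \left(\left(-5 + 3\right) + z\right) - 1 = \left(-2 + z\right) - 1 = -3 + z$)
$108 f{\left(-6,-2 \right)} + 17 = 108 \left(-3 - 6\right) + 17 = 108 \left(-9\right) + 17 = -972 + 17 = -955$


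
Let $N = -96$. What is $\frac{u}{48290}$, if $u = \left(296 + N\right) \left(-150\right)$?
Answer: $- \frac{3000}{4829} \approx -0.62125$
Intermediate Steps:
$u = -30000$ ($u = \left(296 - 96\right) \left(-150\right) = 200 \left(-150\right) = -30000$)
$\frac{u}{48290} = - \frac{30000}{48290} = \left(-30000\right) \frac{1}{48290} = - \frac{3000}{4829}$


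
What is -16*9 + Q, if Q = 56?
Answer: -88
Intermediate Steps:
-16*9 + Q = -16*9 + 56 = -144 + 56 = -88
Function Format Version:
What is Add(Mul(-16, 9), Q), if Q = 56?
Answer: -88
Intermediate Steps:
Add(Mul(-16, 9), Q) = Add(Mul(-16, 9), 56) = Add(-144, 56) = -88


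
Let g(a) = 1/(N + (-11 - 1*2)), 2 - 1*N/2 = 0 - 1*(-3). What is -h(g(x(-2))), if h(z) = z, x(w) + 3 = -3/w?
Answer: 1/15 ≈ 0.066667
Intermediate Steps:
N = -2 (N = 4 - 2*(0 - 1*(-3)) = 4 - 2*(0 + 3) = 4 - 2*3 = 4 - 6 = -2)
x(w) = -3 - 3/w
g(a) = -1/15 (g(a) = 1/(-2 + (-11 - 1*2)) = 1/(-2 + (-11 - 2)) = 1/(-2 - 13) = 1/(-15) = -1/15)
-h(g(x(-2))) = -1*(-1/15) = 1/15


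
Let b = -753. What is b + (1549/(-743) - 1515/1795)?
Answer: -201634181/266737 ≈ -755.93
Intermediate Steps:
b + (1549/(-743) - 1515/1795) = -753 + (1549/(-743) - 1515/1795) = -753 + (1549*(-1/743) - 1515*1/1795) = -753 + (-1549/743 - 303/359) = -753 - 781220/266737 = -201634181/266737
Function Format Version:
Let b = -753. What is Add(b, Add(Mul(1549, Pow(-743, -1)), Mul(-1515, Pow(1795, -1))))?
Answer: Rational(-201634181, 266737) ≈ -755.93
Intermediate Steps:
Add(b, Add(Mul(1549, Pow(-743, -1)), Mul(-1515, Pow(1795, -1)))) = Add(-753, Add(Mul(1549, Pow(-743, -1)), Mul(-1515, Pow(1795, -1)))) = Add(-753, Add(Mul(1549, Rational(-1, 743)), Mul(-1515, Rational(1, 1795)))) = Add(-753, Add(Rational(-1549, 743), Rational(-303, 359))) = Add(-753, Rational(-781220, 266737)) = Rational(-201634181, 266737)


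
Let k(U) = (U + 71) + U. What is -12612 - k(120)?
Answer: -12923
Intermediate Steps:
k(U) = 71 + 2*U (k(U) = (71 + U) + U = 71 + 2*U)
-12612 - k(120) = -12612 - (71 + 2*120) = -12612 - (71 + 240) = -12612 - 1*311 = -12612 - 311 = -12923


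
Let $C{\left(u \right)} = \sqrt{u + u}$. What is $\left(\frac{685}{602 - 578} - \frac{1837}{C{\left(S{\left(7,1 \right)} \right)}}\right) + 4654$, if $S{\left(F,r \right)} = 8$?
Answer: $\frac{101359}{24} \approx 4223.3$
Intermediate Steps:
$C{\left(u \right)} = \sqrt{2} \sqrt{u}$ ($C{\left(u \right)} = \sqrt{2 u} = \sqrt{2} \sqrt{u}$)
$\left(\frac{685}{602 - 578} - \frac{1837}{C{\left(S{\left(7,1 \right)} \right)}}\right) + 4654 = \left(\frac{685}{602 - 578} - \frac{1837}{\sqrt{2} \sqrt{8}}\right) + 4654 = \left(\frac{685}{24} - \frac{1837}{\sqrt{2} \cdot 2 \sqrt{2}}\right) + 4654 = \left(685 \cdot \frac{1}{24} - \frac{1837}{4}\right) + 4654 = \left(\frac{685}{24} - \frac{1837}{4}\right) + 4654 = - \frac{10337}{24} + 4654 = \frac{101359}{24}$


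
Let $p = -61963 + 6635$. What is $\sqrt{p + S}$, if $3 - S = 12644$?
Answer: $i \sqrt{67969} \approx 260.71 i$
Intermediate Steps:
$S = -12641$ ($S = 3 - 12644 = -12641$)
$p = -55328$
$\sqrt{p + S} = \sqrt{-55328 - 12641} = \sqrt{-67969} = i \sqrt{67969}$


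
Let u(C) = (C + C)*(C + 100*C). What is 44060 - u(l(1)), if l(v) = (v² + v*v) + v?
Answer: 42242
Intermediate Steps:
l(v) = v + 2*v² (l(v) = (v² + v²) + v = 2*v² + v = v + 2*v²)
u(C) = 202*C² (u(C) = (2*C)*(101*C) = 202*C²)
44060 - u(l(1)) = 44060 - 202*(1*(1 + 2*1))² = 44060 - 202*(1*(1 + 2))² = 44060 - 202*(1*3)² = 44060 - 202*3² = 44060 - 202*9 = 44060 - 1*1818 = 44060 - 1818 = 42242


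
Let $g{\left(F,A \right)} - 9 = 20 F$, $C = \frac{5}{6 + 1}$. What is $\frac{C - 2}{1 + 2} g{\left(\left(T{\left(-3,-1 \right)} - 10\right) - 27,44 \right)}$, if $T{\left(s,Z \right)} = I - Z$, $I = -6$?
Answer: $\frac{2493}{7} \approx 356.14$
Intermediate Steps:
$T{\left(s,Z \right)} = -6 - Z$
$C = \frac{5}{7} \approx 0.71429$
$g{\left(F,A \right)} = 9 + 20 F$
$\frac{C - 2}{1 + 2} g{\left(\left(T{\left(-3,-1 \right)} - 10\right) - 27,44 \right)} = \frac{\frac{5}{7} - 2}{1 + 2} \left(9 + 20 \left(\left(\left(-6 - -1\right) - 10\right) - 27\right)\right) = - \frac{9}{7 \cdot 3} \left(9 + 20 \left(\left(\left(-6 + 1\right) - 10\right) - 27\right)\right) = \left(- \frac{9}{7}\right) \frac{1}{3} \left(9 + 20 \left(\left(-5 - 10\right) - 27\right)\right) = - \frac{3 \left(9 + 20 \left(-15 - 27\right)\right)}{7} = - \frac{3 \left(9 + 20 \left(-42\right)\right)}{7} = - \frac{3 \left(9 - 840\right)}{7} = \left(- \frac{3}{7}\right) \left(-831\right) = \frac{2493}{7}$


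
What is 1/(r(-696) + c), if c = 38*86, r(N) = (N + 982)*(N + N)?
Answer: -1/394844 ≈ -2.5326e-6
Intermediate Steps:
r(N) = 2*N*(982 + N) (r(N) = (982 + N)*(2*N) = 2*N*(982 + N))
c = 3268
1/(r(-696) + c) = 1/(2*(-696)*(982 - 696) + 3268) = 1/(2*(-696)*286 + 3268) = 1/(-398112 + 3268) = 1/(-394844) = -1/394844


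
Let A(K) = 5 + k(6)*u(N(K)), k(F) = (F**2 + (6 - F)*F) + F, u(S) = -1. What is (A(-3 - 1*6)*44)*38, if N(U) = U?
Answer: -61864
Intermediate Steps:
k(F) = F + F**2 + F*(6 - F) (k(F) = (F**2 + F*(6 - F)) + F = F + F**2 + F*(6 - F))
A(K) = -37 (A(K) = 5 + (7*6)*(-1) = 5 + 42*(-1) = 5 - 42 = -37)
(A(-3 - 1*6)*44)*38 = -37*44*38 = -1628*38 = -61864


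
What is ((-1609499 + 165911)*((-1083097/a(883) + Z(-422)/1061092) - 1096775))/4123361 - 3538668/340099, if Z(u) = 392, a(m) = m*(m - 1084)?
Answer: 46687643722808484979778716/121592473777900924007 ≈ 3.8397e+5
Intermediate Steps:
a(m) = m*(-1084 + m)
((-1609499 + 165911)*((-1083097/a(883) + Z(-422)/1061092) - 1096775))/4123361 - 3538668/340099 = ((-1609499 + 165911)*((-1083097*1/(883*(-1084 + 883)) + 392/1061092) - 1096775))/4123361 - 3538668/340099 = -1443588*((-1083097/(883*(-201)) + 392*(1/1061092)) - 1096775)*(1/4123361) - 3538668*1/340099 = -1443588*((-1083097/(-177483) + 98/265273) - 1096775)*(1/4123361) - 3538668/340099 = -1443588*((-1083097*(-1/177483) + 98/265273) - 1096775)*(1/4123361) - 3538668/340099 = -1443588*((1083097/177483 + 98/265273) - 1096775)*(1/4123361) - 3538668/340099 = -1443588*(287333783815/47081447859 - 1096775)*(1/4123361) - 3538668/340099 = -1443588*(-51637467641770910/47081447859)*(1/4123361) - 3538668/340099 = (24847742879349594808360/15693815953)*(1/4123361) - 3538668/340099 = 24847742879349594808360/64711268641778033 - 3538668/340099 = 46687643722808484979778716/121592473777900924007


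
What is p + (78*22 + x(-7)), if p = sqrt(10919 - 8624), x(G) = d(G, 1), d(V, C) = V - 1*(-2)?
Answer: 1711 + 3*sqrt(255) ≈ 1758.9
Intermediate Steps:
d(V, C) = 2 + V (d(V, C) = V + 2 = 2 + V)
x(G) = 2 + G
p = 3*sqrt(255) (p = sqrt(2295) = 3*sqrt(255) ≈ 47.906)
p + (78*22 + x(-7)) = 3*sqrt(255) + (78*22 + (2 - 7)) = 3*sqrt(255) + (1716 - 5) = 3*sqrt(255) + 1711 = 1711 + 3*sqrt(255)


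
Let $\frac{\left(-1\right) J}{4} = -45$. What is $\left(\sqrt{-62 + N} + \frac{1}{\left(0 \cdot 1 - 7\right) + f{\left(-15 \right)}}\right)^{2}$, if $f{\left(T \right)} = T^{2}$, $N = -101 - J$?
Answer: $- \frac{16300731}{47524} + \frac{7 i \sqrt{7}}{109} \approx -343.0 + 0.16991 i$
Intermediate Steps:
$J = 180$ ($J = \left(-4\right) \left(-45\right) = 180$)
$N = -281$ ($N = -101 - 180 = -281$)
$\left(\sqrt{-62 + N} + \frac{1}{\left(0 \cdot 1 - 7\right) + f{\left(-15 \right)}}\right)^{2} = \left(\sqrt{-62 - 281} + \frac{1}{\left(0 \cdot 1 - 7\right) + \left(-15\right)^{2}}\right)^{2} = \left(\sqrt{-343} + \frac{1}{\left(0 - 7\right) + 225}\right)^{2} = \left(7 i \sqrt{7} + \frac{1}{-7 + 225}\right)^{2} = \left(7 i \sqrt{7} + \frac{1}{218}\right)^{2} = \left(\frac{1}{218} + 7 i \sqrt{7}\right)^{2}$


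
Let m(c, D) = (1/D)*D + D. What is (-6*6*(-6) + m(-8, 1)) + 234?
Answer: 452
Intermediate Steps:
m(c, D) = 1 + D (m(c, D) = D/D + D = 1 + D)
(-6*6*(-6) + m(-8, 1)) + 234 = (-6*6*(-6) + (1 + 1)) + 234 = (-36*(-6) + 2) + 234 = (216 + 2) + 234 = 218 + 234 = 452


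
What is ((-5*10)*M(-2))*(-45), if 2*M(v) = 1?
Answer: 1125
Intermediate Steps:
M(v) = ½ (M(v) = (½)*1 = ½)
((-5*10)*M(-2))*(-45) = (-5*10*(½))*(-45) = -50*½*(-45) = -25*(-45) = 1125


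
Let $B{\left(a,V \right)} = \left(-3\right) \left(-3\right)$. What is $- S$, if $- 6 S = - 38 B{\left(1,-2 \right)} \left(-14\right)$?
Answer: $798$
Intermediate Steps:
$B{\left(a,V \right)} = 9$
$S = -798$ ($S = - \frac{\left(-38\right) 9 \left(-14\right)}{6} = - \frac{\left(-342\right) \left(-14\right)}{6} = \left(- \frac{1}{6}\right) 4788 = -798$)
$- S = \left(-1\right) \left(-798\right) = 798$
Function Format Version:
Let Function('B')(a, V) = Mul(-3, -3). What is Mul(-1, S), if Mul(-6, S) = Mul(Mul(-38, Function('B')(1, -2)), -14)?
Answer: 798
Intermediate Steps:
Function('B')(a, V) = 9
S = -798 (S = Mul(Rational(-1, 6), Mul(Mul(-38, 9), -14)) = Mul(Rational(-1, 6), Mul(-342, -14)) = Mul(Rational(-1, 6), 4788) = -798)
Mul(-1, S) = Mul(-1, -798) = 798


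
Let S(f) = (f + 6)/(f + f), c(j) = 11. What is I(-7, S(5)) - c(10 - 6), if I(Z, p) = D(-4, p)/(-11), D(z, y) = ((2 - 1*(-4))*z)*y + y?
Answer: -87/10 ≈ -8.7000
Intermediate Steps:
D(z, y) = y + 6*y*z (D(z, y) = ((2 + 4)*z)*y + y = (6*z)*y + y = 6*y*z + y = y + 6*y*z)
S(f) = (6 + f)/(2*f) (S(f) = (6 + f)/((2*f)) = (6 + f)*(1/(2*f)) = (6 + f)/(2*f))
I(Z, p) = 23*p/11 (I(Z, p) = (p*(1 + 6*(-4)))/(-11) = (p*(1 - 24))*(-1/11) = (p*(-23))*(-1/11) = -23*p*(-1/11) = 23*p/11)
I(-7, S(5)) - c(10 - 6) = 23*((1/2)*(6 + 5)/5)/11 - 1*11 = 23*((1/2)*(1/5)*11)/11 - 11 = (23/11)*(11/10) - 11 = 23/10 - 11 = -87/10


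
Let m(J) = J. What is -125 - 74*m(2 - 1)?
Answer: -199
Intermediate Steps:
-125 - 74*m(2 - 1) = -125 - 74*(2 - 1) = -125 - 74*1 = -125 - 74 = -199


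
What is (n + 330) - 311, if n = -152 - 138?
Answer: -271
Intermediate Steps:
n = -290
(n + 330) - 311 = (-290 + 330) - 311 = 40 - 311 = -271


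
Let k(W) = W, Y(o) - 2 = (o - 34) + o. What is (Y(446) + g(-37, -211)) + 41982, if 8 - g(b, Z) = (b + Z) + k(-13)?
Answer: 43111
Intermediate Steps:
Y(o) = -32 + 2*o (Y(o) = 2 + ((o - 34) + o) = 2 + ((-34 + o) + o) = 2 + (-34 + 2*o) = -32 + 2*o)
g(b, Z) = 21 - Z - b (g(b, Z) = 8 - ((b + Z) - 13) = 8 - ((Z + b) - 13) = 8 - (-13 + Z + b) = 8 + (13 - Z - b) = 21 - Z - b)
(Y(446) + g(-37, -211)) + 41982 = ((-32 + 2*446) + (21 - 1*(-211) - 1*(-37))) + 41982 = ((-32 + 892) + (21 + 211 + 37)) + 41982 = (860 + 269) + 41982 = 1129 + 41982 = 43111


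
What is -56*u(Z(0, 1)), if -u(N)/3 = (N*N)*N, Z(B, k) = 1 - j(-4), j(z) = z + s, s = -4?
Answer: 122472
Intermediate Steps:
j(z) = -4 + z (j(z) = z - 4 = -4 + z)
Z(B, k) = 9 (Z(B, k) = 1 - (-4 - 4) = 1 - 1*(-8) = 1 + 8 = 9)
u(N) = -3*N³ (u(N) = -3*N*N*N = -3*N²*N = -3*N³)
-56*u(Z(0, 1)) = -(-168)*9³ = -(-168)*729 = -56*(-2187) = 122472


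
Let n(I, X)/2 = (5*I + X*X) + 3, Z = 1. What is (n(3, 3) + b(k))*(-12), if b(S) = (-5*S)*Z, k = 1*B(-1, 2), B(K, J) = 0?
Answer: -648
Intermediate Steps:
n(I, X) = 6 + 2*X**2 + 10*I (n(I, X) = 2*((5*I + X*X) + 3) = 2*((5*I + X**2) + 3) = 2*((X**2 + 5*I) + 3) = 2*(3 + X**2 + 5*I) = 6 + 2*X**2 + 10*I)
k = 0 (k = 1*0 = 0)
b(S) = -5*S (b(S) = -5*S*1 = -5*S)
(n(3, 3) + b(k))*(-12) = ((6 + 2*3**2 + 10*3) - 5*0)*(-12) = ((6 + 2*9 + 30) + 0)*(-12) = ((6 + 18 + 30) + 0)*(-12) = (54 + 0)*(-12) = 54*(-12) = -648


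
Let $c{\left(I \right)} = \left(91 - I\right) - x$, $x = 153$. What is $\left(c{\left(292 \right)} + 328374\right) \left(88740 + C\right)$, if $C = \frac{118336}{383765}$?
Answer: $\frac{2234172064699344}{76753} \approx 2.9109 \cdot 10^{10}$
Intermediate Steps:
$C = \frac{118336}{383765}$ ($C = 118336 \cdot \frac{1}{383765} = \frac{118336}{383765} \approx 0.30836$)
$c{\left(I \right)} = -62 - I$ ($c{\left(I \right)} = \left(91 - I\right) - 153 = -62 - I$)
$\left(c{\left(292 \right)} + 328374\right) \left(88740 + C\right) = \left(\left(-62 - 292\right) + 328374\right) \left(88740 + \frac{118336}{383765}\right) = \left(\left(-62 - 292\right) + 328374\right) \frac{34055424436}{383765} = \left(-354 + 328374\right) \frac{34055424436}{383765} = 328020 \cdot \frac{34055424436}{383765} = \frac{2234172064699344}{76753}$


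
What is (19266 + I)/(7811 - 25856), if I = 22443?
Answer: -13903/6015 ≈ -2.3114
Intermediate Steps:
(19266 + I)/(7811 - 25856) = (19266 + 22443)/(7811 - 25856) = 41709/(-18045) = 41709*(-1/18045) = -13903/6015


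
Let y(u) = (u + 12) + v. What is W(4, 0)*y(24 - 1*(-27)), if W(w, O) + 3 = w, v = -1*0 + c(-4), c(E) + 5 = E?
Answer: 54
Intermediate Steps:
c(E) = -5 + E
v = -9 (v = -1*0 + (-5 - 4) = 0 - 9 = -9)
W(w, O) = -3 + w
y(u) = 3 + u (y(u) = (u + 12) - 9 = (12 + u) - 9 = 3 + u)
W(4, 0)*y(24 - 1*(-27)) = (-3 + 4)*(3 + (24 - 1*(-27))) = 1*(3 + (24 + 27)) = 1*(3 + 51) = 1*54 = 54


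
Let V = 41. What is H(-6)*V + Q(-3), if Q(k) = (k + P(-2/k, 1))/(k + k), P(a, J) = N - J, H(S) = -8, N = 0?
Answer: -982/3 ≈ -327.33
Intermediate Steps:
P(a, J) = -J (P(a, J) = 0 - J = -J)
Q(k) = (-1 + k)/(2*k) (Q(k) = (k - 1*1)/(k + k) = (k - 1)/((2*k)) = (-1 + k)*(1/(2*k)) = (-1 + k)/(2*k))
H(-6)*V + Q(-3) = -8*41 + (½)*(-1 - 3)/(-3) = -328 + (½)*(-⅓)*(-4) = -328 + ⅔ = -982/3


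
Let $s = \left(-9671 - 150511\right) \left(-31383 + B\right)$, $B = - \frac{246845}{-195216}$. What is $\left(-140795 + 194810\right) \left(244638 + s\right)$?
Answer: $\frac{8834670263615637285}{32536} \approx 2.7154 \cdot 10^{14}$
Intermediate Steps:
$B = \frac{246845}{195216}$ ($B = \left(-246845\right) \left(- \frac{1}{195216}\right) = \frac{246845}{195216} \approx 1.2645$)
$s = \frac{163551612125451}{32536}$ ($s = \left(-9671 - 150511\right) \left(-31383 + \frac{246845}{195216}\right) = \left(-160182\right) \left(- \frac{6126216883}{195216}\right) = \frac{163551612125451}{32536} \approx 5.0268 \cdot 10^{9}$)
$\left(-140795 + 194810\right) \left(244638 + s\right) = \left(-140795 + 194810\right) \left(244638 + \frac{163551612125451}{32536}\right) = 54015 \cdot \frac{163559571667419}{32536} = \frac{8834670263615637285}{32536}$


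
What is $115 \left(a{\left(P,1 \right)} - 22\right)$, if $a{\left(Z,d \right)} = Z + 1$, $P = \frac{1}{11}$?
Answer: $- \frac{26450}{11} \approx -2404.5$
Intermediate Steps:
$P = \frac{1}{11} \approx 0.090909$
$a{\left(Z,d \right)} = 1 + Z$
$115 \left(a{\left(P,1 \right)} - 22\right) = 115 \left(\left(1 + \frac{1}{11}\right) - 22\right) = 115 \left(\frac{12}{11} - 22\right) = 115 \left(- \frac{230}{11}\right) = - \frac{26450}{11}$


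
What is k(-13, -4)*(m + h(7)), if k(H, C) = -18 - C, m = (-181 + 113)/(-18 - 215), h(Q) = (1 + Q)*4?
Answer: -105336/233 ≈ -452.09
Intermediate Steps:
h(Q) = 4 + 4*Q
m = 68/233 (m = -68/(-233) = -68*(-1/233) = 68/233 ≈ 0.29185)
k(-13, -4)*(m + h(7)) = (-18 - 1*(-4))*(68/233 + (4 + 4*7)) = (-18 + 4)*(68/233 + (4 + 28)) = -14*(68/233 + 32) = -14*7524/233 = -105336/233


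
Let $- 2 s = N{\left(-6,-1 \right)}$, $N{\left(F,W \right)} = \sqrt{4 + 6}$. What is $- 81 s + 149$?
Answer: $149 + \frac{81 \sqrt{10}}{2} \approx 277.07$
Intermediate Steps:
$N{\left(F,W \right)} = \sqrt{10}$
$s = - \frac{\sqrt{10}}{2} \approx -1.5811$
$- 81 s + 149 = - 81 \left(- \frac{\sqrt{10}}{2}\right) + 149 = \frac{81 \sqrt{10}}{2} + 149 = 149 + \frac{81 \sqrt{10}}{2}$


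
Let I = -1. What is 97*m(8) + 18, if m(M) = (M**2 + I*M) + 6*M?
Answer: 10106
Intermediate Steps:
m(M) = M**2 + 5*M (m(M) = (M**2 - M) + 6*M = M**2 + 5*M)
97*m(8) + 18 = 97*(8*(5 + 8)) + 18 = 97*(8*13) + 18 = 97*104 + 18 = 10088 + 18 = 10106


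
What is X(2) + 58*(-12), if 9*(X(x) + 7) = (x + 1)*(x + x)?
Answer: -2105/3 ≈ -701.67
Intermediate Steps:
X(x) = -7 + 2*x*(1 + x)/9 (X(x) = -7 + ((x + 1)*(x + x))/9 = -7 + ((1 + x)*(2*x))/9 = -7 + (2*x*(1 + x))/9 = -7 + 2*x*(1 + x)/9)
X(2) + 58*(-12) = (-7 + (2/9)*2 + (2/9)*2²) + 58*(-12) = (-7 + 4/9 + (2/9)*4) - 696 = (-7 + 4/9 + 8/9) - 696 = -17/3 - 696 = -2105/3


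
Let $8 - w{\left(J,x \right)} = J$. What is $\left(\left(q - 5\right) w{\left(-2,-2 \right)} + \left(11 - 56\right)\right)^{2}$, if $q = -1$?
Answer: $11025$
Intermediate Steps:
$w{\left(J,x \right)} = 8 - J$
$\left(\left(q - 5\right) w{\left(-2,-2 \right)} + \left(11 - 56\right)\right)^{2} = \left(\left(-1 - 5\right) \left(8 - -2\right) + \left(11 - 56\right)\right)^{2} = \left(- 6 \left(8 + 2\right) - 45\right)^{2} = \left(\left(-6\right) 10 - 45\right)^{2} = \left(-60 - 45\right)^{2} = \left(-105\right)^{2} = 11025$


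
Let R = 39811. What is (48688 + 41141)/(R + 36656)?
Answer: 29943/25489 ≈ 1.1747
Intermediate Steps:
(48688 + 41141)/(R + 36656) = (48688 + 41141)/(39811 + 36656) = 89829/76467 = 89829*(1/76467) = 29943/25489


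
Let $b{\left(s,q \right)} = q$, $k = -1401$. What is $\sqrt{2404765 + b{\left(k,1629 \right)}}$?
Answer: $\sqrt{2406394} \approx 1551.3$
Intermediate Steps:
$\sqrt{2404765 + b{\left(k,1629 \right)}} = \sqrt{2404765 + 1629} = \sqrt{2406394}$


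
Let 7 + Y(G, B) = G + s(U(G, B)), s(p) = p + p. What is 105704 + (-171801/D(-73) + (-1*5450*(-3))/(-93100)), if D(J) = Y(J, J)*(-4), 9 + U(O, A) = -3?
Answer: 40778721637/387296 ≈ 1.0529e+5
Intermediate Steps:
U(O, A) = -12 (U(O, A) = -9 - 3 = -12)
s(p) = 2*p
Y(G, B) = -31 + G (Y(G, B) = -7 + (G + 2*(-12)) = -7 + (G - 24) = -7 + (-24 + G) = -31 + G)
D(J) = 124 - 4*J (D(J) = (-31 + J)*(-4) = 124 - 4*J)
105704 + (-171801/D(-73) + (-1*5450*(-3))/(-93100)) = 105704 + (-171801/(124 - 4*(-73)) + (-1*5450*(-3))/(-93100)) = 105704 + (-171801/(124 + 292) - 5450*(-3)*(-1/93100)) = 105704 + (-171801/416 + 16350*(-1/93100)) = 105704 + (-171801*1/416 - 327/1862) = 105704 + (-171801/416 - 327/1862) = 105704 - 160014747/387296 = 40778721637/387296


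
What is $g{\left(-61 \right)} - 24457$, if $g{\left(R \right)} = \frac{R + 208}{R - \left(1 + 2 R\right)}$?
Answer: $- \frac{489091}{20} \approx -24455.0$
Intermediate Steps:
$g{\left(R \right)} = \frac{208 + R}{-1 - R}$ ($g{\left(R \right)} = \frac{208 + R}{R - \left(1 + 2 R\right)} = \frac{208 + R}{-1 - R}$)
$g{\left(-61 \right)} - 24457 = \frac{-208 - -61}{1 - 61} - 24457 = \frac{-208 + 61}{-60} - 24457 = \left(- \frac{1}{60}\right) \left(-147\right) - 24457 = \frac{49}{20} - 24457 = - \frac{489091}{20}$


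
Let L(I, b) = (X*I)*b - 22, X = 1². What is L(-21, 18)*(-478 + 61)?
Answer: 166800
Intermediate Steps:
X = 1
L(I, b) = -22 + I*b (L(I, b) = (1*I)*b - 22 = I*b - 22 = -22 + I*b)
L(-21, 18)*(-478 + 61) = (-22 - 21*18)*(-478 + 61) = (-22 - 378)*(-417) = -400*(-417) = 166800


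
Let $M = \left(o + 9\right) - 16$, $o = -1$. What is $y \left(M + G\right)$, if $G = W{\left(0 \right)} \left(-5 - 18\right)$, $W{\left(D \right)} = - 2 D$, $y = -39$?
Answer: $312$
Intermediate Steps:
$M = -8$ ($M = \left(-1 + 9\right) - 16 = 8 - 16 = -8$)
$G = 0$ ($G = \left(-2\right) 0 \left(-5 - 18\right) = 0 \left(-5 - 18\right) = 0 \left(-23\right) = 0$)
$y \left(M + G\right) = - 39 \left(-8 + 0\right) = \left(-39\right) \left(-8\right) = 312$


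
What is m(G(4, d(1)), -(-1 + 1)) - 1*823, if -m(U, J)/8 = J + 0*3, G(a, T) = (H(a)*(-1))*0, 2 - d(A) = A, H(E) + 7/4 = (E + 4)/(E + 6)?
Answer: -823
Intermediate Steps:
H(E) = -7/4 + (4 + E)/(6 + E) (H(E) = -7/4 + (E + 4)/(E + 6) = -7/4 + (4 + E)/(6 + E))
d(A) = 2 - A
G(a, T) = 0 (G(a, T) = (((-26 - 3*a)/(4*(6 + a)))*(-1))*0 = -(-26 - 3*a)/(4*(6 + a))*0 = 0)
m(U, J) = -8*J (m(U, J) = -8*(J + 0*3) = -8*(J + 0) = -8*J)
m(G(4, d(1)), -(-1 + 1)) - 1*823 = -(-8)*(-1 + 1) - 1*823 = -(-8)*0 - 823 = -8*0 - 823 = 0 - 823 = -823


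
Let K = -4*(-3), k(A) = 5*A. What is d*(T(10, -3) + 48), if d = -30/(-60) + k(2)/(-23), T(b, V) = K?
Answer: 90/23 ≈ 3.9130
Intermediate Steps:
K = 12
T(b, V) = 12
d = 3/46 (d = -30/(-60) + (5*2)/(-23) = -30*(-1/60) + 10*(-1/23) = ½ - 10/23 = 3/46 ≈ 0.065217)
d*(T(10, -3) + 48) = 3*(12 + 48)/46 = (3/46)*60 = 90/23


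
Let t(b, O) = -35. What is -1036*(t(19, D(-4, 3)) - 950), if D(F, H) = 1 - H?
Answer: 1020460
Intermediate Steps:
-1036*(t(19, D(-4, 3)) - 950) = -1036*(-35 - 950) = -1036*(-985) = 1020460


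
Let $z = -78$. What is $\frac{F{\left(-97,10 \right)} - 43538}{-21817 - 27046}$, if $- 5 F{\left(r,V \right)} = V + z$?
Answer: $\frac{217622}{244315} \approx 0.89074$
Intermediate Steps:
$F{\left(r,V \right)} = \frac{78}{5} - \frac{V}{5}$ ($F{\left(r,V \right)} = - \frac{V - 78}{5} = - \frac{-78 + V}{5} = \frac{78}{5} - \frac{V}{5}$)
$\frac{F{\left(-97,10 \right)} - 43538}{-21817 - 27046} = \frac{\left(\frac{78}{5} - 2\right) - 43538}{-21817 - 27046} = \frac{\left(\frac{78}{5} - 2\right) - 43538}{-48863} = \left(\frac{68}{5} - 43538\right) \left(- \frac{1}{48863}\right) = \left(- \frac{217622}{5}\right) \left(- \frac{1}{48863}\right) = \frac{217622}{244315}$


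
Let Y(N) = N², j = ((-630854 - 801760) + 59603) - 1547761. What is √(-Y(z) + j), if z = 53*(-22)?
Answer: 6*I*√118898 ≈ 2068.9*I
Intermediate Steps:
j = -2920772 (j = (-1432614 + 59603) - 1547761 = -1373011 - 1547761 = -2920772)
z = -1166
√(-Y(z) + j) = √(-1*(-1166)² - 2920772) = √(-1*1359556 - 2920772) = √(-1359556 - 2920772) = √(-4280328) = 6*I*√118898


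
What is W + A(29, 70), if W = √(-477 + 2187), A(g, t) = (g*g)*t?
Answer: 58870 + 3*√190 ≈ 58911.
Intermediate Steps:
A(g, t) = t*g² (A(g, t) = g²*t = t*g²)
W = 3*√190 (W = √1710 = 3*√190 ≈ 41.352)
W + A(29, 70) = 3*√190 + 70*29² = 3*√190 + 70*841 = 3*√190 + 58870 = 58870 + 3*√190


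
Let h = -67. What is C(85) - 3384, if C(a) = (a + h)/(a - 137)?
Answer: -87993/26 ≈ -3384.3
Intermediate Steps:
C(a) = (-67 + a)/(-137 + a) (C(a) = (a - 67)/(a - 137) = (-67 + a)/(-137 + a))
C(85) - 3384 = (-67 + 85)/(-137 + 85) - 3384 = 18/(-52) - 3384 = -1/52*18 - 3384 = -9/26 - 3384 = -87993/26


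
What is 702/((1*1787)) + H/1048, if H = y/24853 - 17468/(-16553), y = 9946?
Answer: 151864616885809/385222259607092 ≈ 0.39423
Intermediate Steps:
H = 598768342/411391709 (H = 9946/24853 - 17468/(-16553) = 9946*(1/24853) - 17468*(-1/16553) = 9946/24853 + 17468/16553 = 598768342/411391709 ≈ 1.4555)
702/((1*1787)) + H/1048 = 702/((1*1787)) + (598768342/411391709)/1048 = 702/1787 + (598768342/411391709)*(1/1048) = 702*(1/1787) + 299384171/215569255516 = 702/1787 + 299384171/215569255516 = 151864616885809/385222259607092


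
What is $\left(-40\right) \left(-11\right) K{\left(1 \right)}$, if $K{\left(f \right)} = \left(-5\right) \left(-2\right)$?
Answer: $4400$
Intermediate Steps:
$K{\left(f \right)} = 10$
$\left(-40\right) \left(-11\right) K{\left(1 \right)} = \left(-40\right) \left(-11\right) 10 = 440 \cdot 10 = 4400$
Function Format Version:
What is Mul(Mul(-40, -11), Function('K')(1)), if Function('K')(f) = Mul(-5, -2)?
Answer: 4400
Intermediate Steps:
Function('K')(f) = 10
Mul(Mul(-40, -11), Function('K')(1)) = Mul(Mul(-40, -11), 10) = Mul(440, 10) = 4400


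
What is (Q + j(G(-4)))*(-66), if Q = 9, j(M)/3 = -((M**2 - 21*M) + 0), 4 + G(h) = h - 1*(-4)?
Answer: 19206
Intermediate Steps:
G(h) = h (G(h) = -4 + (h - 1*(-4)) = -4 + (h + 4) = -4 + (4 + h) = h)
j(M) = -3*M**2 + 63*M (j(M) = 3*(-((M**2 - 21*M) + 0)) = 3*(-(M**2 - 21*M)) = 3*(-M**2 + 21*M) = -3*M**2 + 63*M)
(Q + j(G(-4)))*(-66) = (9 + 3*(-4)*(21 - 1*(-4)))*(-66) = (9 + 3*(-4)*(21 + 4))*(-66) = (9 + 3*(-4)*25)*(-66) = (9 - 300)*(-66) = -291*(-66) = 19206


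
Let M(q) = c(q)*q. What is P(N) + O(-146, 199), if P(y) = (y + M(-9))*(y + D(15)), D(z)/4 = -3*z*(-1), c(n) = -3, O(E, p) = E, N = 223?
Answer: 100604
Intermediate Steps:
D(z) = 12*z (D(z) = 4*(-3*z*(-1)) = 4*(3*z) = 12*z)
M(q) = -3*q
P(y) = (27 + y)*(180 + y) (P(y) = (y - 3*(-9))*(y + 12*15) = (y + 27)*(y + 180) = (27 + y)*(180 + y))
P(N) + O(-146, 199) = (4860 + 223² + 207*223) - 146 = (4860 + 49729 + 46161) - 146 = 100750 - 146 = 100604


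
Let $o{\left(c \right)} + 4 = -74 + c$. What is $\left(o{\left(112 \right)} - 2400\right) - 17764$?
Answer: $-20130$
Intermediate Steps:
$o{\left(c \right)} = -78 + c$ ($o{\left(c \right)} = -4 + \left(-74 + c\right) = -78 + c$)
$\left(o{\left(112 \right)} - 2400\right) - 17764 = \left(\left(-78 + 112\right) - 2400\right) - 17764 = \left(34 - 2400\right) - 17764 = -2366 - 17764 = -20130$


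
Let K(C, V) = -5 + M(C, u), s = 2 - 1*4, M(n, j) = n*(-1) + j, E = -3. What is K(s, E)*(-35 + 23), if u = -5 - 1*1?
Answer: 108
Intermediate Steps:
u = -6 (u = -5 - 1 = -6)
M(n, j) = j - n (M(n, j) = -n + j = j - n)
s = -2 (s = 2 - 4 = -2)
K(C, V) = -11 - C (K(C, V) = -5 + (-6 - C) = -11 - C)
K(s, E)*(-35 + 23) = (-11 - 1*(-2))*(-35 + 23) = (-11 + 2)*(-12) = -9*(-12) = 108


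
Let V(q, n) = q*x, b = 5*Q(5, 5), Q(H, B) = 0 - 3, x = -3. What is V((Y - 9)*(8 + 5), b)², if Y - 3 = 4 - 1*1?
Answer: 13689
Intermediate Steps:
Q(H, B) = -3
Y = 6 (Y = 3 + (4 - 1*1) = 3 + (4 - 1) = 3 + 3 = 6)
b = -15 (b = 5*(-3) = -15)
V(q, n) = -3*q (V(q, n) = q*(-3) = -3*q)
V((Y - 9)*(8 + 5), b)² = (-3*(6 - 9)*(8 + 5))² = (-(-9)*13)² = (-3*(-39))² = 117² = 13689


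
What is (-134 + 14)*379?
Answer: -45480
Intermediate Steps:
(-134 + 14)*379 = -120*379 = -45480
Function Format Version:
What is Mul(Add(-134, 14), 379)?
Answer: -45480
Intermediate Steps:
Mul(Add(-134, 14), 379) = Mul(-120, 379) = -45480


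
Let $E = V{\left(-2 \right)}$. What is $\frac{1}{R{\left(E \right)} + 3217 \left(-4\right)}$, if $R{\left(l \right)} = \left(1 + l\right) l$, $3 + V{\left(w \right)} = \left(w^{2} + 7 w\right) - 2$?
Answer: $- \frac{1}{12658} \approx -7.9001 \cdot 10^{-5}$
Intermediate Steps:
$V{\left(w \right)} = -5 + w^{2} + 7 w$ ($V{\left(w \right)} = -3 - \left(2 - w^{2} - 7 w\right) = -3 + \left(-2 + w^{2} + 7 w\right) = -5 + w^{2} + 7 w$)
$E = -15$ ($E = -5 + \left(-2\right)^{2} + 7 \left(-2\right) = -5 + 4 - 14 = -15$)
$R{\left(l \right)} = l \left(1 + l\right)$
$\frac{1}{R{\left(E \right)} + 3217 \left(-4\right)} = \frac{1}{- 15 \left(1 - 15\right) + 3217 \left(-4\right)} = \frac{1}{\left(-15\right) \left(-14\right) - 12868} = \frac{1}{210 - 12868} = \frac{1}{-12658} = - \frac{1}{12658}$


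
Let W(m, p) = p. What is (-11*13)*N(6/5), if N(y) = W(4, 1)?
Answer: -143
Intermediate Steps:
N(y) = 1
(-11*13)*N(6/5) = -11*13*1 = -143*1 = -143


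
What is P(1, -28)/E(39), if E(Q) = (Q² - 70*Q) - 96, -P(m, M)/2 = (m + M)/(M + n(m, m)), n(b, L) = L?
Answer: 2/1305 ≈ 0.0015326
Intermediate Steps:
P(m, M) = -2 (P(m, M) = -2*(m + M)/(M + m) = -2*(M + m)/(M + m) = -2*1 = -2)
E(Q) = -96 + Q² - 70*Q
P(1, -28)/E(39) = -2/(-96 + 39² - 70*39) = -2/(-96 + 1521 - 2730) = -2/(-1305) = -2*(-1/1305) = 2/1305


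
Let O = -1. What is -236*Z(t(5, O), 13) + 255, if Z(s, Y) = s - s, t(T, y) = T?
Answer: 255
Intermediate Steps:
Z(s, Y) = 0
-236*Z(t(5, O), 13) + 255 = -236*0 + 255 = 0 + 255 = 255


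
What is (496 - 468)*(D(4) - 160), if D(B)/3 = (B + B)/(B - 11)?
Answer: -4576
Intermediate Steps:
D(B) = 6*B/(-11 + B) (D(B) = 3*((B + B)/(B - 11)) = 3*((2*B)/(-11 + B)) = 3*(2*B/(-11 + B)) = 6*B/(-11 + B))
(496 - 468)*(D(4) - 160) = (496 - 468)*(6*4/(-11 + 4) - 160) = 28*(6*4/(-7) - 160) = 28*(6*4*(-⅐) - 160) = 28*(-24/7 - 160) = 28*(-1144/7) = -4576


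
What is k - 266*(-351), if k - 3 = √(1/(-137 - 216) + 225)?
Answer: 93369 + 8*√438073/353 ≈ 93384.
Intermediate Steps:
k = 3 + 8*√438073/353 (k = 3 + √(1/(-137 - 216) + 225) = 3 + √(1/(-353) + 225) = 3 + √(-1/353 + 225) = 3 + √(79424/353) = 3 + 8*√438073/353 ≈ 18.000)
k - 266*(-351) = (3 + 8*√438073/353) - 266*(-351) = (3 + 8*√438073/353) + 93366 = 93369 + 8*√438073/353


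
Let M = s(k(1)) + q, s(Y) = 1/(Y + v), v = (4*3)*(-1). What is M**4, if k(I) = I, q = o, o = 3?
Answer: 1048576/14641 ≈ 71.619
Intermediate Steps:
v = -12 (v = 12*(-1) = -12)
q = 3
s(Y) = 1/(-12 + Y) (s(Y) = 1/(Y - 12) = 1/(-12 + Y))
M = 32/11 (M = 1/(-12 + 1) + 3 = 1/(-11) + 3 = -1/11 + 3 = 32/11 ≈ 2.9091)
M**4 = (32/11)**4 = 1048576/14641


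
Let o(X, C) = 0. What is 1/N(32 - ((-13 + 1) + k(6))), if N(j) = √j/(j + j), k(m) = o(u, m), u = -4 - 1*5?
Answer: 4*√11 ≈ 13.266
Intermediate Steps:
u = -9 (u = -4 - 5 = -9)
k(m) = 0
N(j) = 1/(2*√j) (N(j) = √j/((2*j)) = (1/(2*j))*√j = 1/(2*√j))
1/N(32 - ((-13 + 1) + k(6))) = 1/(1/(2*√(32 - ((-13 + 1) + 0)))) = 1/(1/(2*√(32 - (-12 + 0)))) = 1/(1/(2*√(32 - 1*(-12)))) = 1/(1/(2*√(32 + 12))) = 1/(1/(2*√44)) = 1/((√11/22)/2) = 1/(√11/44) = 4*√11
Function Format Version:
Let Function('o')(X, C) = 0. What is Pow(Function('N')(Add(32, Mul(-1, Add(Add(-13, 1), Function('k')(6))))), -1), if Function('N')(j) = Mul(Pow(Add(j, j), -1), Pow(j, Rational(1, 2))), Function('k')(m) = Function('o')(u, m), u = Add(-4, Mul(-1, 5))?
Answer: Mul(4, Pow(11, Rational(1, 2))) ≈ 13.266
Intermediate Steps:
u = -9 (u = Add(-4, -5) = -9)
Function('k')(m) = 0
Function('N')(j) = Mul(Rational(1, 2), Pow(j, Rational(-1, 2))) (Function('N')(j) = Mul(Pow(Mul(2, j), -1), Pow(j, Rational(1, 2))) = Mul(Mul(Rational(1, 2), Pow(j, -1)), Pow(j, Rational(1, 2))) = Mul(Rational(1, 2), Pow(j, Rational(-1, 2))))
Pow(Function('N')(Add(32, Mul(-1, Add(Add(-13, 1), Function('k')(6))))), -1) = Pow(Mul(Rational(1, 2), Pow(Add(32, Mul(-1, Add(Add(-13, 1), 0))), Rational(-1, 2))), -1) = Pow(Mul(Rational(1, 2), Pow(Add(32, Mul(-1, Add(-12, 0))), Rational(-1, 2))), -1) = Pow(Mul(Rational(1, 2), Pow(Add(32, Mul(-1, -12)), Rational(-1, 2))), -1) = Pow(Mul(Rational(1, 2), Pow(Add(32, 12), Rational(-1, 2))), -1) = Pow(Mul(Rational(1, 2), Pow(44, Rational(-1, 2))), -1) = Pow(Mul(Rational(1, 2), Mul(Rational(1, 22), Pow(11, Rational(1, 2)))), -1) = Pow(Mul(Rational(1, 44), Pow(11, Rational(1, 2))), -1) = Mul(4, Pow(11, Rational(1, 2)))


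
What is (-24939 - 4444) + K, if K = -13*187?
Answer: -31814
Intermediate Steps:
K = -2431
(-24939 - 4444) + K = (-24939 - 4444) - 2431 = -29383 - 2431 = -31814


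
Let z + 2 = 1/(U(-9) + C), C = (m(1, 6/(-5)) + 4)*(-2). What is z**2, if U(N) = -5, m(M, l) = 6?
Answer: 2601/625 ≈ 4.1616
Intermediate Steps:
C = -20 (C = (6 + 4)*(-2) = 10*(-2) = -20)
z = -51/25 (z = -2 + 1/(-5 - 20) = -2 + 1/(-25) = -2 - 1/25 = -51/25 ≈ -2.0400)
z**2 = (-51/25)**2 = 2601/625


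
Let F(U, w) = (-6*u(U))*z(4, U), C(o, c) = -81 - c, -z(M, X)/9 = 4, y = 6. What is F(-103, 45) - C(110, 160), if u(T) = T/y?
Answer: -3467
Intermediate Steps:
z(M, X) = -36 (z(M, X) = -9*4 = -36)
u(T) = T/6
F(U, w) = 36*U (F(U, w) = -U*(-36) = 36*U)
F(-103, 45) - C(110, 160) = 36*(-103) - (-81 - 1*160) = -3708 - (-81 - 160) = -3708 - 1*(-241) = -3708 + 241 = -3467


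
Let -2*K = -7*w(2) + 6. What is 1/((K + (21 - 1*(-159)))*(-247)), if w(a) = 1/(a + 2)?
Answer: -8/351481 ≈ -2.2761e-5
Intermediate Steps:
w(a) = 1/(2 + a)
K = -17/8 (K = -(-7/(2 + 2) + 6)/2 = -(-7/4 + 6)/2 = -½*17/4 = -17/8 ≈ -2.1250)
1/((K + (21 - 1*(-159)))*(-247)) = 1/((-17/8 + (21 - 1*(-159)))*(-247)) = 1/((-17/8 + (21 + 159))*(-247)) = 1/((-17/8 + 180)*(-247)) = 1/((1423/8)*(-247)) = 1/(-351481/8) = -8/351481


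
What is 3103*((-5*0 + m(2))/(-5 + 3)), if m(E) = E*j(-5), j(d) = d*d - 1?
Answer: -74472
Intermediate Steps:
j(d) = -1 + d² (j(d) = d² - 1 = -1 + d²)
m(E) = 24*E (m(E) = E*(-1 + (-5)²) = E*(-1 + 25) = E*24 = 24*E)
3103*((-5*0 + m(2))/(-5 + 3)) = 3103*((-5*0 + 24*2)/(-5 + 3)) = 3103*((0 + 48)/(-2)) = 3103*(48*(-½)) = 3103*(-24) = -74472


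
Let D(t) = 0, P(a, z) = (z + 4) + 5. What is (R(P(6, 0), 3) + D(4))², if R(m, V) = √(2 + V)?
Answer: 5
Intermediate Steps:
P(a, z) = 9 + z (P(a, z) = (4 + z) + 5 = 9 + z)
(R(P(6, 0), 3) + D(4))² = (√(2 + 3) + 0)² = (√5 + 0)² = (√5)² = 5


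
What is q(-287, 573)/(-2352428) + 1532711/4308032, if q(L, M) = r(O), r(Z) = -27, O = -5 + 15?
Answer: 901427147293/2533583775424 ≈ 0.35579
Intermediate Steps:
O = 10
q(L, M) = -27
q(-287, 573)/(-2352428) + 1532711/4308032 = -27/(-2352428) + 1532711/4308032 = -27*(-1/2352428) + 1532711*(1/4308032) = 27/2352428 + 1532711/4308032 = 901427147293/2533583775424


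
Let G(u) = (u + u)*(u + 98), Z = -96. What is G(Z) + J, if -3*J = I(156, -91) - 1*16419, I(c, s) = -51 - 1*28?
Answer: 15346/3 ≈ 5115.3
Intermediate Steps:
I(c, s) = -79 (I(c, s) = -51 - 28 = -79)
J = 16498/3 (J = -(-79 - 1*16419)/3 = -(-79 - 16419)/3 = -⅓*(-16498) = 16498/3 ≈ 5499.3)
G(u) = 2*u*(98 + u) (G(u) = (2*u)*(98 + u) = 2*u*(98 + u))
G(Z) + J = 2*(-96)*(98 - 96) + 16498/3 = 2*(-96)*2 + 16498/3 = -384 + 16498/3 = 15346/3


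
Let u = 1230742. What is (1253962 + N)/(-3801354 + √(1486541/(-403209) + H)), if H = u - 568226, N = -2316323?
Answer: 1628323353167471946/5826487613972183741 + 3187083*√11967732674101703/5826487613972183741 ≈ 0.27953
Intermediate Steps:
H = 662516 (H = 1230742 - 568226 = 662516)
(1253962 + N)/(-3801354 + √(1486541/(-403209) + H)) = (1253962 - 2316323)/(-3801354 + √(1486541/(-403209) + 662516)) = -1062361/(-3801354 + √(1486541*(-1/403209) + 662516)) = -1062361/(-3801354 + √(-1486541/403209 + 662516)) = -1062361/(-3801354 + √(267130927303/403209)) = -1062361/(-3801354 + √11967732674101703/134403)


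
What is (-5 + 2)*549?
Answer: -1647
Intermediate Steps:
(-5 + 2)*549 = -3*549 = -1647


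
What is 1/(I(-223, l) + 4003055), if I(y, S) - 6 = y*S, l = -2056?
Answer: 1/4461549 ≈ 2.2414e-7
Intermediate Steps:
I(y, S) = 6 + S*y (I(y, S) = 6 + y*S = 6 + S*y)
1/(I(-223, l) + 4003055) = 1/((6 - 2056*(-223)) + 4003055) = 1/((6 + 458488) + 4003055) = 1/(458494 + 4003055) = 1/4461549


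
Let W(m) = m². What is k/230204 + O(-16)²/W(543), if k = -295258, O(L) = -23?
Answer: -43467374063/33937709598 ≈ -1.2808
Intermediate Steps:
k/230204 + O(-16)²/W(543) = -295258/230204 + (-23)²/(543²) = -295258*1/230204 + 529/294849 = -147629/115102 + 529*(1/294849) = -147629/115102 + 529/294849 = -43467374063/33937709598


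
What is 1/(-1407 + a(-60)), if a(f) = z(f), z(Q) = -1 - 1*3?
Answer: -1/1411 ≈ -0.00070872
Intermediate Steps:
z(Q) = -4 (z(Q) = -1 - 3 = -4)
a(f) = -4
1/(-1407 + a(-60)) = 1/(-1407 - 4) = 1/(-1411) = -1/1411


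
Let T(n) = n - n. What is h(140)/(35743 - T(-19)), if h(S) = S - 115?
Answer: 25/35743 ≈ 0.00069944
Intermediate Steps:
T(n) = 0
h(S) = -115 + S
h(140)/(35743 - T(-19)) = (-115 + 140)/(35743 - 1*0) = 25/(35743 + 0) = 25/35743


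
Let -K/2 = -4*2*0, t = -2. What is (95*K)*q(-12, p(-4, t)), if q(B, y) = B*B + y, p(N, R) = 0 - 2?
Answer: 0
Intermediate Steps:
p(N, R) = -2
K = 0 (K = -2*(-4*2)*0 = -(-16)*0 = -2*0 = 0)
q(B, y) = y + B**2 (q(B, y) = B**2 + y = y + B**2)
(95*K)*q(-12, p(-4, t)) = (95*0)*(-2 + (-12)**2) = 0*(-2 + 144) = 0*142 = 0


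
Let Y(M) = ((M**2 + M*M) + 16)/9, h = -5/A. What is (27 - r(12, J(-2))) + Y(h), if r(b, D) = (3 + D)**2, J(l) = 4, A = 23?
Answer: -10692/529 ≈ -20.212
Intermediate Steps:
h = -5/23 ≈ -0.21739
Y(M) = 16/9 + 2*M**2/9 (Y(M) = ((M**2 + M**2) + 16)*(1/9) = (2*M**2 + 16)*(1/9) = (16 + 2*M**2)*(1/9) = 16/9 + 2*M**2/9)
(27 - r(12, J(-2))) + Y(h) = (27 - (3 + 4)**2) + (16/9 + 2*(-5/23)**2/9) = (27 - 1*7**2) + (16/9 + (2/9)*(25/529)) = (27 - 1*49) + (16/9 + 50/4761) = (27 - 49) + 946/529 = -22 + 946/529 = -10692/529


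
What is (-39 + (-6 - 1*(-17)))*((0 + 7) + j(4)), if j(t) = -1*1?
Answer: -168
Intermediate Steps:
j(t) = -1
(-39 + (-6 - 1*(-17)))*((0 + 7) + j(4)) = (-39 + (-6 - 1*(-17)))*((0 + 7) - 1) = (-39 + (-6 + 17))*(7 - 1) = (-39 + 11)*6 = -28*6 = -168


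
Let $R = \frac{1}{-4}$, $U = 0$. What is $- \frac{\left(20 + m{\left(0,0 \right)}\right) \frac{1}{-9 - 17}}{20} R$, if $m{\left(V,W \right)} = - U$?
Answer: $- \frac{1}{104} \approx -0.0096154$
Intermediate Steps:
$m{\left(V,W \right)} = 0$ ($m{\left(V,W \right)} = \left(-1\right) 0 = 0$)
$R = - \frac{1}{4} \approx -0.25$
$- \frac{\left(20 + m{\left(0,0 \right)}\right) \frac{1}{-9 - 17}}{20} R = - \frac{\frac{\left(20 + 0\right) \frac{1}{-9 - 17}}{20} \left(-1\right)}{4} = - \frac{\frac{20}{-26} \cdot \frac{1}{20} \left(-1\right)}{4} = - \frac{20 \left(- \frac{1}{26}\right) \frac{1}{20} \left(-1\right)}{4} = - \frac{\left(- \frac{10}{13}\right) \frac{1}{20} \left(-1\right)}{4} = - \frac{\left(-1\right) \left(-1\right)}{26 \cdot 4} = \left(-1\right) \frac{1}{104} = - \frac{1}{104}$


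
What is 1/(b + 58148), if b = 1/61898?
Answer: 61898/3599244905 ≈ 1.7197e-5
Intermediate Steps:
b = 1/61898 ≈ 1.6156e-5
1/(b + 58148) = 1/(1/61898 + 58148) = 1/(3599244905/61898) = 61898/3599244905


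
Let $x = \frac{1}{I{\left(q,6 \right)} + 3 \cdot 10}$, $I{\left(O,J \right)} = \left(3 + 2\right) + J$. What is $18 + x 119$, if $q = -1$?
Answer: $\frac{857}{41} \approx 20.902$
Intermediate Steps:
$I{\left(O,J \right)} = 5 + J$
$x = \frac{1}{41}$ ($x = \frac{1}{\left(5 + 6\right) + 3 \cdot 10} = \frac{1}{11 + 30} = \frac{1}{41} \approx 0.02439$)
$18 + x 119 = 18 + \frac{1}{41} \cdot 119 = 18 + \frac{119}{41} = \frac{857}{41}$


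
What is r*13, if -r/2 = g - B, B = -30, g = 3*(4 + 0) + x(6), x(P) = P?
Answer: -1248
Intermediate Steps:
g = 18 (g = 3*(4 + 0) + 6 = 3*4 + 6 = 12 + 6 = 18)
r = -96 (r = -2*(18 - 1*(-30)) = -2*(18 + 30) = -2*48 = -96)
r*13 = -96*13 = -1248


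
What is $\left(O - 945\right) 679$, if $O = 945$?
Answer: $0$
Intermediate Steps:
$\left(O - 945\right) 679 = \left(945 - 945\right) 679 = 0 \cdot 679 = 0$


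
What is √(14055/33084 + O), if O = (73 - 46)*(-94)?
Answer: I*√77152932903/5514 ≈ 50.374*I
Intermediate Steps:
O = -2538 (O = 27*(-94) = -2538)
√(14055/33084 + O) = √(14055/33084 - 2538) = √(14055*(1/33084) - 2538) = √(4685/11028 - 2538) = √(-27984379/11028) = I*√77152932903/5514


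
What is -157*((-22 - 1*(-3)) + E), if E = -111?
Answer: 20410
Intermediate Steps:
-157*((-22 - 1*(-3)) + E) = -157*((-22 - 1*(-3)) - 111) = -157*((-22 + 3) - 111) = -157*(-19 - 111) = -157*(-130) = 20410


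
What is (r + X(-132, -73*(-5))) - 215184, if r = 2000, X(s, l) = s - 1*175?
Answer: -213491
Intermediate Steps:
X(s, l) = -175 + s (X(s, l) = s - 175 = -175 + s)
(r + X(-132, -73*(-5))) - 215184 = (2000 + (-175 - 132)) - 215184 = (2000 - 307) - 215184 = 1693 - 215184 = -213491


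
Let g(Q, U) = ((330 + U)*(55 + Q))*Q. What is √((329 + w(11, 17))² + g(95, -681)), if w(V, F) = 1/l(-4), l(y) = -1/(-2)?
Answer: I*√4892189 ≈ 2211.8*I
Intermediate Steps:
g(Q, U) = Q*(55 + Q)*(330 + U) (g(Q, U) = ((55 + Q)*(330 + U))*Q = Q*(55 + Q)*(330 + U))
l(y) = ½ (l(y) = -1*(-½) = ½)
w(V, F) = 2 (w(V, F) = 1/(½) = 2)
√((329 + w(11, 17))² + g(95, -681)) = √((329 + 2)² + 95*(18150 + 55*(-681) + 330*95 + 95*(-681))) = √(331² + 95*(18150 - 37455 + 31350 - 64695)) = √(109561 + 95*(-52650)) = √(109561 - 5001750) = √(-4892189) = I*√4892189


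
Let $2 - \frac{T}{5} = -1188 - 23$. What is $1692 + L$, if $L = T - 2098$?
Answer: $5659$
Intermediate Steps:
$T = 6065$ ($T = 10 - 5 \left(-1188 - 23\right) = 10 - -6055 = 10 + 6055 = 6065$)
$L = 3967$ ($L = 6065 - 2098 = 3967$)
$1692 + L = 1692 + 3967 = 5659$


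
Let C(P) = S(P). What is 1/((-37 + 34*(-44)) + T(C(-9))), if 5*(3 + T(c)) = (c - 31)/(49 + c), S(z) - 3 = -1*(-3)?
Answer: -11/16897 ≈ -0.00065100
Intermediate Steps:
S(z) = 6 (S(z) = 3 - 1*(-3) = 3 + 3 = 6)
C(P) = 6
T(c) = -3 + (-31 + c)/(5*(49 + c)) (T(c) = -3 + ((c - 31)/(49 + c))/5 = -3 + ((-31 + c)/(49 + c))/5 = -3 + (-31 + c)/(5*(49 + c)))
1/((-37 + 34*(-44)) + T(C(-9))) = 1/((-37 + 34*(-44)) + 2*(-383 - 7*6)/(5*(49 + 6))) = 1/((-37 - 1496) + (2/5)*(-383 - 42)/55) = 1/(-1533 + (2/5)*(1/55)*(-425)) = 1/(-1533 - 34/11) = 1/(-16897/11) = -11/16897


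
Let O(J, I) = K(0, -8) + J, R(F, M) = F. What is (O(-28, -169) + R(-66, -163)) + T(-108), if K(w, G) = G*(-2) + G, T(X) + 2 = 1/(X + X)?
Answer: -19009/216 ≈ -88.005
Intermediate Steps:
T(X) = -2 + 1/(2*X) (T(X) = -2 + 1/(X + X) = -2 + 1/(2*X))
K(w, G) = -G (K(w, G) = -2*G + G = -G)
O(J, I) = 8 + J (O(J, I) = -1*(-8) + J = 8 + J)
(O(-28, -169) + R(-66, -163)) + T(-108) = ((8 - 28) - 66) + (-2 + (½)/(-108)) = (-20 - 66) + (-2 + (½)*(-1/108)) = -86 + (-2 - 1/216) = -86 - 433/216 = -19009/216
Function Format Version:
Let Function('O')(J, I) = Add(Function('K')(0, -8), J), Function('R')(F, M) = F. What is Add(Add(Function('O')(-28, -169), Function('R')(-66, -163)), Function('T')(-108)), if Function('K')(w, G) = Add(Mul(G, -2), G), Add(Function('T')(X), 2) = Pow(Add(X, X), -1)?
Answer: Rational(-19009, 216) ≈ -88.005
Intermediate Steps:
Function('T')(X) = Add(-2, Mul(Rational(1, 2), Pow(X, -1))) (Function('T')(X) = Add(-2, Pow(Add(X, X), -1)) = Add(-2, Pow(Mul(2, X), -1)) = Add(-2, Mul(Rational(1, 2), Pow(X, -1))))
Function('K')(w, G) = Mul(-1, G) (Function('K')(w, G) = Add(Mul(-2, G), G) = Mul(-1, G))
Function('O')(J, I) = Add(8, J) (Function('O')(J, I) = Add(Mul(-1, -8), J) = Add(8, J))
Add(Add(Function('O')(-28, -169), Function('R')(-66, -163)), Function('T')(-108)) = Add(Add(Add(8, -28), -66), Add(-2, Mul(Rational(1, 2), Pow(-108, -1)))) = Add(Add(-20, -66), Add(-2, Mul(Rational(1, 2), Rational(-1, 108)))) = Add(-86, Add(-2, Rational(-1, 216))) = Add(-86, Rational(-433, 216)) = Rational(-19009, 216)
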